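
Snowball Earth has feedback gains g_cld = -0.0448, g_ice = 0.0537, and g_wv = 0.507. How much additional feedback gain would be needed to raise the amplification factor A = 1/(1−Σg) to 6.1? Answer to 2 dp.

Current total gain = 0.5159.
Target gain for A = 6.1: g* = 1 − 1/6.1 = 0.8361.
Additional gain needed = 0.8361 − 0.5159 = 0.32.

0.32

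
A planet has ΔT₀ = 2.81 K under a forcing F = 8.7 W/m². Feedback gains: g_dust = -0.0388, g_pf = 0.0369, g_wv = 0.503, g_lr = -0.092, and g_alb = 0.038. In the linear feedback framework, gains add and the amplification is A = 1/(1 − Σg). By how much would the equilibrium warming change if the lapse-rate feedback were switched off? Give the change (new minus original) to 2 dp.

Original: g = 0.4471, ΔT = 2.81/(1−0.4471) = 5.0823 K.
Without lapse-rate: g' = 0.5391, ΔT' = 2.81/(1−0.5391) = 6.0968 K.
Change = 6.0968 − 5.0823 = 1.01 K.

1.01 K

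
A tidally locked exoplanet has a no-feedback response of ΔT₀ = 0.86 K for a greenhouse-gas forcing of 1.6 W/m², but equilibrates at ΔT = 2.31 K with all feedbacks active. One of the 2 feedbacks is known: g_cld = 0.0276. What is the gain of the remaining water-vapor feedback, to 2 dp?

0.60

Amplification A = ΔT/ΔT₀ = 2.31/0.86 = 2.686.
Total gain g = 1 − 1/A = 1 − 1/2.686 = 0.6277.
The known gain is 0.0276.
g_wv = 0.6277 − 0.0276 = 0.60.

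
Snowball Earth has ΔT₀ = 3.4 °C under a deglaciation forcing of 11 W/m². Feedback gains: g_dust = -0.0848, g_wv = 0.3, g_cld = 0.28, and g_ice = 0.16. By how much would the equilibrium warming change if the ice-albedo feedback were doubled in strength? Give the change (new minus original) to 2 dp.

Original: g = 0.6552, ΔT = 3.4/(1−0.6552) = 9.8608 °C.
With doubled ice-albedo: g' = 0.8152, ΔT' = 3.4/(1−0.8152) = 18.3983 °C.
Change = 18.3983 − 9.8608 = 8.54 °C.

8.54 °C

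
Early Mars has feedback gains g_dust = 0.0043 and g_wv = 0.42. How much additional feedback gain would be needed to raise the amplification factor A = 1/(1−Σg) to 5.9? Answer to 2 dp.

Current total gain = 0.4243.
Target gain for A = 5.9: g* = 1 − 1/5.9 = 0.8305.
Additional gain needed = 0.8305 − 0.4243 = 0.41.

0.41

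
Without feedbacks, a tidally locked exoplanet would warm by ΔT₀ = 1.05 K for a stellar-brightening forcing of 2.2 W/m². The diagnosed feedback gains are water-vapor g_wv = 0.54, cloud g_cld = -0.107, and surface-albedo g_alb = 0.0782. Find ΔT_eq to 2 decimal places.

Total gain g = 0.54 − 0.107 + 0.0782 = 0.5112.
Amplification A = 1/(1 − 0.5112) = 2.046.
ΔT = 1.05 × 2.046 = 2.15 K.

2.15 K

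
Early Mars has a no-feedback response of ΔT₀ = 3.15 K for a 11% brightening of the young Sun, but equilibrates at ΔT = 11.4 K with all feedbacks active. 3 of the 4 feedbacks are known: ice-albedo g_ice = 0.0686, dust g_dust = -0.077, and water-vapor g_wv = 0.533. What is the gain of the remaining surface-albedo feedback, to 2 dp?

Amplification A = ΔT/ΔT₀ = 11.4/3.15 = 3.619.
Total gain g = 1 − 1/A = 1 − 1/3.619 = 0.7237.
Known gains sum to 0.0686 − 0.077 + 0.533 = 0.5246.
g_alb = 0.7237 − 0.5246 = 0.20.

0.20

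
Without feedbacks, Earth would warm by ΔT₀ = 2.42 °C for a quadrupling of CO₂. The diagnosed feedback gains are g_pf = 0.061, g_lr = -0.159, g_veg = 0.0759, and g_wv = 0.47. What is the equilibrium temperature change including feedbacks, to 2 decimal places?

Total gain g = 0.061 − 0.159 + 0.0759 + 0.47 = 0.4479.
Amplification A = 1/(1 − 0.4479) = 1.811.
ΔT = 2.42 × 1.811 = 4.38 °C.

4.38 °C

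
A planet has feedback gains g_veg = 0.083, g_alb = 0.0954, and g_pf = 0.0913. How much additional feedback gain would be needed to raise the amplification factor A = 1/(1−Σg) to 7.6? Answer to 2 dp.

0.60

Current total gain = 0.2697.
Target gain for A = 7.6: g* = 1 − 1/7.6 = 0.8684.
Additional gain needed = 0.8684 − 0.2697 = 0.60.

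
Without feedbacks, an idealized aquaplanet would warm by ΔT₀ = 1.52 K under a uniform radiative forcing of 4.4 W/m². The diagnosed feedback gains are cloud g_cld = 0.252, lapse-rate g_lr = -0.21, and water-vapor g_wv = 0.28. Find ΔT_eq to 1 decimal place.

Total gain g = 0.252 − 0.21 + 0.28 = 0.322.
Amplification A = 1/(1 − 0.322) = 1.475.
ΔT = 1.52 × 1.475 = 2.2 K.

2.2 K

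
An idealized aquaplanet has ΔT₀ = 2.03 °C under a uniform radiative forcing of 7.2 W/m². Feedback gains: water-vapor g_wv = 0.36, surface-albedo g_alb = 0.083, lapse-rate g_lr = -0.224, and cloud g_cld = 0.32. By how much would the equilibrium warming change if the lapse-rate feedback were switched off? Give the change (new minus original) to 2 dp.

4.16 °C

Original: g = 0.539, ΔT = 2.03/(1−0.539) = 4.4035 °C.
Without lapse-rate: g' = 0.763, ΔT' = 2.03/(1−0.763) = 8.5654 °C.
Change = 8.5654 − 4.4035 = 4.16 °C.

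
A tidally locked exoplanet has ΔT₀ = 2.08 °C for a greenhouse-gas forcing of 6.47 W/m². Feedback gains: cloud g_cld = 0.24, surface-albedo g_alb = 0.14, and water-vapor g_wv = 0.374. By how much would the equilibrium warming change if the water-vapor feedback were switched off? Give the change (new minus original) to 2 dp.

-5.10 °C

Original: g = 0.754, ΔT = 2.08/(1−0.754) = 8.4553 °C.
Without water-vapor: g' = 0.38, ΔT' = 2.08/(1−0.38) = 3.3548 °C.
Change = 3.3548 − 8.4553 = -5.10 °C.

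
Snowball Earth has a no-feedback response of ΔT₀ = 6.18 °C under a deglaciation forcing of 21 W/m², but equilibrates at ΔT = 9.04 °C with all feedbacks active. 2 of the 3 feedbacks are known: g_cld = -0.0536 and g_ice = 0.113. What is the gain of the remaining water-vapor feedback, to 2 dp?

Amplification A = ΔT/ΔT₀ = 9.04/6.18 = 1.463.
Total gain g = 1 − 1/A = 1 − 1/1.463 = 0.3165.
Known gains sum to -0.0536 + 0.113 = 0.0594.
g_wv = 0.3165 − 0.0594 = 0.26.

0.26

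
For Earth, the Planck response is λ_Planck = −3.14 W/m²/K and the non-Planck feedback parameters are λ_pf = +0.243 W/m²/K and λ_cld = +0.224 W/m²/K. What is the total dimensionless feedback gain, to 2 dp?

Convert to gains: g_pf = 0.243/3.14 = 0.07739; g_cld = 0.224/3.14 = 0.07134.
Total gain g = 0.14873.

0.15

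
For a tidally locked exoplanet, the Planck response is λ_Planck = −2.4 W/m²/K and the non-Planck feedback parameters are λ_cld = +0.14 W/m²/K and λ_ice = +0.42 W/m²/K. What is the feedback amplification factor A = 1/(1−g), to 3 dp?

Convert to gains: g_cld = 0.14/2.4 = 0.05833; g_ice = 0.42/2.4 = 0.175.
Total gain g = 0.23333.
A = 1/(1 − 0.23333) = 1.304.

1.304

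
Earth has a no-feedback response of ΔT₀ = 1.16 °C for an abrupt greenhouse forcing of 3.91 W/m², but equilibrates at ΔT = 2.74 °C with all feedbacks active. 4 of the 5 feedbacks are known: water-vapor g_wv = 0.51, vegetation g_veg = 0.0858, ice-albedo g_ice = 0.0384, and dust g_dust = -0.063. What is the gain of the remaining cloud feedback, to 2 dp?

Amplification A = ΔT/ΔT₀ = 2.74/1.16 = 2.362.
Total gain g = 1 − 1/A = 1 − 1/2.362 = 0.5766.
Known gains sum to 0.51 + 0.0858 + 0.0384 − 0.063 = 0.5712.
g_cld = 0.5766 − 0.5712 = 0.01.

0.01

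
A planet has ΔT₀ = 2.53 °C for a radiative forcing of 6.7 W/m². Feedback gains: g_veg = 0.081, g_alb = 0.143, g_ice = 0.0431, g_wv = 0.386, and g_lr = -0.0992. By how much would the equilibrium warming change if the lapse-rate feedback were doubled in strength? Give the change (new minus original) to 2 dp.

Original: g = 0.5539, ΔT = 2.53/(1−0.5539) = 5.6714 °C.
With doubled lapse-rate: g' = 0.4547, ΔT' = 2.53/(1−0.4547) = 4.6396 °C.
Change = 4.6396 − 5.6714 = -1.03 °C.

-1.03 °C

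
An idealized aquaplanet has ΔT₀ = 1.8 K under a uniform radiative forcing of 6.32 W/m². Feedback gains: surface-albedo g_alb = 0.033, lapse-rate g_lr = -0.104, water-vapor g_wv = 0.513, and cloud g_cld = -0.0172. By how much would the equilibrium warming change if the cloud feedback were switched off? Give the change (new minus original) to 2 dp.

0.10 K

Original: g = 0.4248, ΔT = 1.8/(1−0.4248) = 3.1293 K.
Without cloud: g' = 0.442, ΔT' = 1.8/(1−0.442) = 3.2258 K.
Change = 3.2258 − 3.1293 = 0.10 K.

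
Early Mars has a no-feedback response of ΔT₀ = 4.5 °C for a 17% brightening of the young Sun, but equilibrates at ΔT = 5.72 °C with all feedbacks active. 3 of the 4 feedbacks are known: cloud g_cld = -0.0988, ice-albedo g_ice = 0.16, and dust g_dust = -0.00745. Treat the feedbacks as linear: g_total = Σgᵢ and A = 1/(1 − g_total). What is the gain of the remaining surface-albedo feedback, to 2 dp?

0.16

Amplification A = ΔT/ΔT₀ = 5.72/4.5 = 1.271.
Total gain g = 1 − 1/A = 1 − 1/1.271 = 0.2132.
Known gains sum to -0.0988 + 0.16 − 0.00745 = 0.05375.
g_alb = 0.2132 − 0.05375 = 0.16.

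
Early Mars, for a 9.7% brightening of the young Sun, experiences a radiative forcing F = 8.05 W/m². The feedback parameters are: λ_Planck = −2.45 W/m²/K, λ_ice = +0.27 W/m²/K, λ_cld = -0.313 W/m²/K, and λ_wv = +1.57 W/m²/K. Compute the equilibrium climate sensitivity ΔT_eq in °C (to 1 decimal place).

Net feedback parameter λ = (−2.45) + (+0.27) + (-0.313) + (+1.57) = -0.923 W/m²/K.
ΔT = −F/λ = −8.05/(-0.923) = 8.7 °C.

8.7 °C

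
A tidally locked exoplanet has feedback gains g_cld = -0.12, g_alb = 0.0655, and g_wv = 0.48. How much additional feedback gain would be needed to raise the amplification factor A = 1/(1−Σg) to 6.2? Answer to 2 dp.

Current total gain = 0.4255.
Target gain for A = 6.2: g* = 1 − 1/6.2 = 0.8387.
Additional gain needed = 0.8387 − 0.4255 = 0.41.

0.41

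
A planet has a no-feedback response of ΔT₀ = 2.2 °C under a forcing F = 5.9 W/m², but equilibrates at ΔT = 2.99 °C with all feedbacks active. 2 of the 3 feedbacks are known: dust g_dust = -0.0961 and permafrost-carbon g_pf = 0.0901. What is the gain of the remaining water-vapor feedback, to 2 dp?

Amplification A = ΔT/ΔT₀ = 2.99/2.2 = 1.359.
Total gain g = 1 − 1/A = 1 − 1/1.359 = 0.2642.
Known gains sum to -0.0961 + 0.0901 = -0.006.
g_wv = 0.2642 + 0.006 = 0.27.

0.27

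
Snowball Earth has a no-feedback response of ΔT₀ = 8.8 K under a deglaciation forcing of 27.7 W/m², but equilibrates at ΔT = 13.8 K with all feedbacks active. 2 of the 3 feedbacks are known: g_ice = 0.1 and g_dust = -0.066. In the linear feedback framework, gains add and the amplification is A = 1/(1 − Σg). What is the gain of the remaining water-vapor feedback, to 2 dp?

0.33

Amplification A = ΔT/ΔT₀ = 13.8/8.8 = 1.568.
Total gain g = 1 − 1/A = 1 − 1/1.568 = 0.3622.
Known gains sum to 0.1 − 0.066 = 0.034.
g_wv = 0.3622 − 0.034 = 0.33.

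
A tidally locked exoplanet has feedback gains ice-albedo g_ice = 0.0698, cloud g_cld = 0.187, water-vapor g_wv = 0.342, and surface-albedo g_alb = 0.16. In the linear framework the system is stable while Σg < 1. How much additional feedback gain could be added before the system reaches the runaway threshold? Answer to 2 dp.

0.24

Current total gain = 0.0698 + 0.187 + 0.342 + 0.16 = 0.7588.
Margin to runaway = 1 − 0.7588 = 0.24.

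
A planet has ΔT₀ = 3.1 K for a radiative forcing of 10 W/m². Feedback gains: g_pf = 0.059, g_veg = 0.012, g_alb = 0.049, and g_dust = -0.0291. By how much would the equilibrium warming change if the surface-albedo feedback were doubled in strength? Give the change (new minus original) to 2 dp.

0.19 K

Original: g = 0.0909, ΔT = 3.1/(1−0.0909) = 3.4100 K.
With doubled surface-albedo: g' = 0.1399, ΔT' = 3.1/(1−0.1399) = 3.6042 K.
Change = 3.6042 − 3.4100 = 0.19 K.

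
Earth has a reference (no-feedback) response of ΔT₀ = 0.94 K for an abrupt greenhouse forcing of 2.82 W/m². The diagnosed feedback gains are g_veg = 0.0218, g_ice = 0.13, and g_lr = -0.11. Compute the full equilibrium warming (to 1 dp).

Total gain g = 0.0218 + 0.13 − 0.11 = 0.0418.
Amplification A = 1/(1 − 0.0418) = 1.044.
ΔT = 0.94 × 1.044 = 1.0 K.

1.0 K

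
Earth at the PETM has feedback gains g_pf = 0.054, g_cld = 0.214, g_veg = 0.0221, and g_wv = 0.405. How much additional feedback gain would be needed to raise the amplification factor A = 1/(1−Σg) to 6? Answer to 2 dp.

0.14

Current total gain = 0.6951.
Target gain for A = 6: g* = 1 − 1/6 = 0.8333.
Additional gain needed = 0.8333 − 0.6951 = 0.14.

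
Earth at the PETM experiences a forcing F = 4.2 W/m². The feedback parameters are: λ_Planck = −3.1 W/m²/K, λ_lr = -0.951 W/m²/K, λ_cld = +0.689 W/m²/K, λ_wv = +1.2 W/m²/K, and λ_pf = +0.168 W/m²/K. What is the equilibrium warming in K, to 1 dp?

2.1 K

Net feedback parameter λ = (−3.1) + (-0.951) + (+0.689) + (+1.2) + (+0.168) = -1.994 W/m²/K.
ΔT = −F/λ = −4.2/(-1.994) = 2.1 K.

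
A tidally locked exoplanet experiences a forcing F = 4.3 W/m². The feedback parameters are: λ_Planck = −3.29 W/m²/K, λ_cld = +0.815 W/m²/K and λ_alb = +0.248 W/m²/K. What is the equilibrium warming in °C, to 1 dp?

1.9 °C

Net feedback parameter λ = (−3.29) + (+0.815) + (+0.248) = -2.227 W/m²/K.
ΔT = −F/λ = −4.3/(-2.227) = 1.9 °C.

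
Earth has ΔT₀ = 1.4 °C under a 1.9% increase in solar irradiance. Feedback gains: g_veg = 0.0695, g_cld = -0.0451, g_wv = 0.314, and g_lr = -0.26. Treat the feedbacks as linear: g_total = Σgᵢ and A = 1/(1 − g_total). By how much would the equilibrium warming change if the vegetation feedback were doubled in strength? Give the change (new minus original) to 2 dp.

0.12 °C

Original: g = 0.0784, ΔT = 1.4/(1−0.0784) = 1.5191 °C.
With doubled vegetation: g' = 0.1479, ΔT' = 1.4/(1−0.1479) = 1.6430 °C.
Change = 1.6430 − 1.5191 = 0.12 °C.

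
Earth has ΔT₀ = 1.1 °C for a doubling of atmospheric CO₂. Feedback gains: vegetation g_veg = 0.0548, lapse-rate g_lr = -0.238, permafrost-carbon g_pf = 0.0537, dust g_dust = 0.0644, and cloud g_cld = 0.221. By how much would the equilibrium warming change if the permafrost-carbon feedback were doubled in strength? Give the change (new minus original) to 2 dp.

Original: g = 0.1559, ΔT = 1.1/(1−0.1559) = 1.3032 °C.
With doubled permafrost-carbon: g' = 0.2096, ΔT' = 1.1/(1−0.2096) = 1.3917 °C.
Change = 1.3917 − 1.3032 = 0.09 °C.

0.09 °C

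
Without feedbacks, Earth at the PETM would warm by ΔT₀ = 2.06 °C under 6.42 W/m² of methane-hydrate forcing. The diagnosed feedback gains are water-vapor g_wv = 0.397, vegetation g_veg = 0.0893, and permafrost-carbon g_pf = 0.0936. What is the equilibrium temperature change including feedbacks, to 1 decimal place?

4.9 °C

Total gain g = 0.397 + 0.0893 + 0.0936 = 0.5799.
Amplification A = 1/(1 − 0.5799) = 2.38.
ΔT = 2.06 × 2.38 = 4.9 °C.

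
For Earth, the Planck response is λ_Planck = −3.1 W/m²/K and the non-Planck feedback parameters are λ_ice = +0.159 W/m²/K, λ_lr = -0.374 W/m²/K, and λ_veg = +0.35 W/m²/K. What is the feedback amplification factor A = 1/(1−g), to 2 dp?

Convert to gains: g_ice = 0.159/3.1 = 0.05129; g_lr = -0.374/3.1 = -0.1206; g_veg = 0.35/3.1 = 0.1129.
Total gain g = 0.04359.
A = 1/(1 − 0.04359) = 1.05.

1.05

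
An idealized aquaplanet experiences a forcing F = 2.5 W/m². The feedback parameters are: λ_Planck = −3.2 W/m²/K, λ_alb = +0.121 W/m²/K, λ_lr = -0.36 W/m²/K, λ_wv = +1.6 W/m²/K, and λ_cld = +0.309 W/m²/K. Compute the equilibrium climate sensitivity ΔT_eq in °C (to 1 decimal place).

Net feedback parameter λ = (−3.2) + (+0.121) + (-0.36) + (+1.6) + (+0.309) = -1.53 W/m²/K.
ΔT = −F/λ = −2.5/(-1.53) = 1.6 °C.

1.6 °C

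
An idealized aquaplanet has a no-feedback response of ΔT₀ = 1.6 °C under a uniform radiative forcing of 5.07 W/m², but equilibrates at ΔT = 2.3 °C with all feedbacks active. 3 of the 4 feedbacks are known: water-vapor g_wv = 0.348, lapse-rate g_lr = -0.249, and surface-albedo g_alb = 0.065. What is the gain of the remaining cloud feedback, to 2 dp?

0.14

Amplification A = ΔT/ΔT₀ = 2.3/1.6 = 1.437.
Total gain g = 1 − 1/A = 1 − 1/1.437 = 0.3041.
Known gains sum to 0.348 − 0.249 + 0.065 = 0.164.
g_cld = 0.3041 − 0.164 = 0.14.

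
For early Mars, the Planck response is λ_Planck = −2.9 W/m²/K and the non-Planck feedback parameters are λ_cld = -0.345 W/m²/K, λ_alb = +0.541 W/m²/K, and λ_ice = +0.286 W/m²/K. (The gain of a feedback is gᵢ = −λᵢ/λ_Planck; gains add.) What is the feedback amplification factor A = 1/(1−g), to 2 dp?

1.20

Convert to gains: g_cld = -0.345/2.9 = -0.119; g_alb = 0.541/2.9 = 0.1866; g_ice = 0.286/2.9 = 0.09862.
Total gain g = 0.16622.
A = 1/(1 − 0.16622) = 1.20.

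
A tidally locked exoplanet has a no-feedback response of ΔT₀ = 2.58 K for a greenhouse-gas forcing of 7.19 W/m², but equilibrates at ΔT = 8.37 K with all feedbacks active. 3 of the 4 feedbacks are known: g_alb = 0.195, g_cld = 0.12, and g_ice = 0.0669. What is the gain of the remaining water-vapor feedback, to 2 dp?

Amplification A = ΔT/ΔT₀ = 8.37/2.58 = 3.244.
Total gain g = 1 − 1/A = 1 − 1/3.244 = 0.6917.
Known gains sum to 0.195 + 0.12 + 0.0669 = 0.3819.
g_wv = 0.6917 − 0.3819 = 0.31.

0.31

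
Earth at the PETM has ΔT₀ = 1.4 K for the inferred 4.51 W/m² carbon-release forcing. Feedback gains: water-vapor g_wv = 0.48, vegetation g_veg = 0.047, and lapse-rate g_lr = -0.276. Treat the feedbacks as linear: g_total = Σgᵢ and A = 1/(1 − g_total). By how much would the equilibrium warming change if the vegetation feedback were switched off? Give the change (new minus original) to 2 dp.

Original: g = 0.251, ΔT = 1.4/(1−0.251) = 1.8692 K.
Without vegetation: g' = 0.204, ΔT' = 1.4/(1−0.204) = 1.7588 K.
Change = 1.7588 − 1.8692 = -0.11 K.

-0.11 K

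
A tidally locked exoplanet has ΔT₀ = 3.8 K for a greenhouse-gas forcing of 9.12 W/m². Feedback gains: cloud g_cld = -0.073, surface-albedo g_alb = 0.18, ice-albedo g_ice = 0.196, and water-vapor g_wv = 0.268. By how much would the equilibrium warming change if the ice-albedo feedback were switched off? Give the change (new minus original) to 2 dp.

-2.78 K

Original: g = 0.571, ΔT = 3.8/(1−0.571) = 8.8578 K.
Without ice-albedo: g' = 0.375, ΔT' = 3.8/(1−0.375) = 6.0800 K.
Change = 6.0800 − 8.8578 = -2.78 K.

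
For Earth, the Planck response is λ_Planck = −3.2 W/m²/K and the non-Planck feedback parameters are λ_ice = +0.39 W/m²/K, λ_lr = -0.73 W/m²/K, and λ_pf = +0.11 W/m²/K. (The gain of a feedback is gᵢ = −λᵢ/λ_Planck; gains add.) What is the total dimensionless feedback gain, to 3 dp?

-0.072

Convert to gains: g_ice = 0.39/3.2 = 0.1219; g_lr = -0.73/3.2 = -0.2281; g_pf = 0.11/3.2 = 0.03437.
Total gain g = -0.07183.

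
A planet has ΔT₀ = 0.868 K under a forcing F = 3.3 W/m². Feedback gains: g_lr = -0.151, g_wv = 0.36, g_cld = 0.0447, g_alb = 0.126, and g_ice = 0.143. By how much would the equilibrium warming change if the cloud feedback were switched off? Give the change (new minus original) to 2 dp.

-0.16 K

Original: g = 0.5227, ΔT = 0.868/(1−0.5227) = 1.8186 K.
Without cloud: g' = 0.478, ΔT' = 0.868/(1−0.478) = 1.6628 K.
Change = 1.6628 − 1.8186 = -0.16 K.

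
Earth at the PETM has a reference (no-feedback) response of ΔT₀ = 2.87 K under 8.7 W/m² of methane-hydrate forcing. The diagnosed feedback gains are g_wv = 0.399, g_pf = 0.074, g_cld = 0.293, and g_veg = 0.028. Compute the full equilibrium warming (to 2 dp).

Total gain g = 0.399 + 0.074 + 0.293 + 0.028 = 0.794.
Amplification A = 1/(1 − 0.794) = 4.854.
ΔT = 2.87 × 4.854 = 13.93 K.

13.93 K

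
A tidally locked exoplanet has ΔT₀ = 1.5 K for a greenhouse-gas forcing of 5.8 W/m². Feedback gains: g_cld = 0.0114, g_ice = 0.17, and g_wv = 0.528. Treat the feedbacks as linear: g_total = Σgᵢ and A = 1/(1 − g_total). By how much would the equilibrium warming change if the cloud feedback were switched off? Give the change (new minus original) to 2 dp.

-0.19 K

Original: g = 0.7094, ΔT = 1.5/(1−0.7094) = 5.1617 K.
Without cloud: g' = 0.698, ΔT' = 1.5/(1−0.698) = 4.9669 K.
Change = 4.9669 − 5.1617 = -0.19 K.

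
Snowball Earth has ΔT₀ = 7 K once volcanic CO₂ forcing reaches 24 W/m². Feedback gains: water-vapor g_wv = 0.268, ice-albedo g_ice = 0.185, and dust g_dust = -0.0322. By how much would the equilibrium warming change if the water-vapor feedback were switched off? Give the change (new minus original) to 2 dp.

-3.82 K

Original: g = 0.4208, ΔT = 7/(1−0.4208) = 12.0856 K.
Without water-vapor: g' = 0.1528, ΔT' = 7/(1−0.1528) = 8.2625 K.
Change = 8.2625 − 12.0856 = -3.82 K.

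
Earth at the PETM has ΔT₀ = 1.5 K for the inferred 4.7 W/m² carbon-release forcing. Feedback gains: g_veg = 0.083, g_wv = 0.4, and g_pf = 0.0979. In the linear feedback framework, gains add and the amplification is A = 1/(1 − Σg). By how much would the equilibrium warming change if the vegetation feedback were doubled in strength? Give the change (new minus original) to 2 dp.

Original: g = 0.5809, ΔT = 1.5/(1−0.5809) = 3.5791 K.
With doubled vegetation: g' = 0.6639, ΔT' = 1.5/(1−0.6639) = 4.4630 K.
Change = 4.4630 − 3.5791 = 0.88 K.

0.88 K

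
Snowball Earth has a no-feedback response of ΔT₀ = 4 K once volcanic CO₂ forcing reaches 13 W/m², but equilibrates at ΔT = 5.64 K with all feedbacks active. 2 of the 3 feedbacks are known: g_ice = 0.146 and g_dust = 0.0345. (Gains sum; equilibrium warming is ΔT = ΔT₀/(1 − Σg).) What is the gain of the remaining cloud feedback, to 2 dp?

0.11

Amplification A = ΔT/ΔT₀ = 5.64/4 = 1.41.
Total gain g = 1 − 1/A = 1 − 1/1.41 = 0.2908.
Known gains sum to 0.146 + 0.0345 = 0.1805.
g_cld = 0.2908 − 0.1805 = 0.11.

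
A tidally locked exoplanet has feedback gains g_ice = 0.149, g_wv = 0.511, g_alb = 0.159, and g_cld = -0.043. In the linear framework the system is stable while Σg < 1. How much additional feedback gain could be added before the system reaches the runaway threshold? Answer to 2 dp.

Current total gain = 0.149 + 0.511 + 0.159 − 0.043 = 0.776.
Margin to runaway = 1 − 0.776 = 0.22.

0.22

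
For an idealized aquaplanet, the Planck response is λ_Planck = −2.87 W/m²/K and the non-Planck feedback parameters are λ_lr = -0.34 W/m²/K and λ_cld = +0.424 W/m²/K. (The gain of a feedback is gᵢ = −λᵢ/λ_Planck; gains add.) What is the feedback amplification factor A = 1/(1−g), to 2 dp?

1.03

Convert to gains: g_lr = -0.34/2.87 = -0.1185; g_cld = 0.424/2.87 = 0.1477.
Total gain g = 0.0292.
A = 1/(1 − 0.0292) = 1.03.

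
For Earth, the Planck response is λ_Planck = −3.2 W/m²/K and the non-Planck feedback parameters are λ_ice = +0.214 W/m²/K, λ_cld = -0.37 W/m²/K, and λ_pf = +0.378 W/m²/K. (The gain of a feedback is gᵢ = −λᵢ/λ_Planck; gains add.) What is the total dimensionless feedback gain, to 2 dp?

0.07

Convert to gains: g_ice = 0.214/3.2 = 0.06687; g_cld = -0.37/3.2 = -0.1156; g_pf = 0.378/3.2 = 0.1181.
Total gain g = 0.06937.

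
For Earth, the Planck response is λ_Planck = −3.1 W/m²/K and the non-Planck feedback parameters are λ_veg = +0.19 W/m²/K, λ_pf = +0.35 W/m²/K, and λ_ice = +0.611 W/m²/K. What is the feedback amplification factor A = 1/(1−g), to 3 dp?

Convert to gains: g_veg = 0.19/3.1 = 0.06129; g_pf = 0.35/3.1 = 0.1129; g_ice = 0.611/3.1 = 0.1971.
Total gain g = 0.37129.
A = 1/(1 − 0.37129) = 1.591.

1.591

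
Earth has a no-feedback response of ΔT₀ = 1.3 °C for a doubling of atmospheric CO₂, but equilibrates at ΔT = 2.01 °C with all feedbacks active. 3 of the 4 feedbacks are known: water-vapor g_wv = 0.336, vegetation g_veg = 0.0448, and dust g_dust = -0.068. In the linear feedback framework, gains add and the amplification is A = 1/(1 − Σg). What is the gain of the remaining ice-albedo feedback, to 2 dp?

0.04

Amplification A = ΔT/ΔT₀ = 2.01/1.3 = 1.546.
Total gain g = 1 − 1/A = 1 − 1/1.546 = 0.3532.
Known gains sum to 0.336 + 0.0448 − 0.068 = 0.3128.
g_ice = 0.3532 − 0.3128 = 0.04.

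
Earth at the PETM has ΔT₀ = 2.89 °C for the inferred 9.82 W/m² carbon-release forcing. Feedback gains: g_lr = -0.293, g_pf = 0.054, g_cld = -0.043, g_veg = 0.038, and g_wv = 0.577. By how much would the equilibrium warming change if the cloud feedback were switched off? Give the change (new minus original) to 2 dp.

Original: g = 0.333, ΔT = 2.89/(1−0.333) = 4.3328 °C.
Without cloud: g' = 0.376, ΔT' = 2.89/(1−0.376) = 4.6314 °C.
Change = 4.6314 − 4.3328 = 0.30 °C.

0.30 °C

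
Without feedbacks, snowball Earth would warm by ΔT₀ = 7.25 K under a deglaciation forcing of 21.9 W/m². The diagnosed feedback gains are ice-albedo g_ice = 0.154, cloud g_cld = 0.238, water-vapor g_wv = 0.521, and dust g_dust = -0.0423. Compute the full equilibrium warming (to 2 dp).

Total gain g = 0.154 + 0.238 + 0.521 − 0.0423 = 0.8707.
Amplification A = 1/(1 − 0.8707) = 7.734.
ΔT = 7.25 × 7.734 = 56.07 K.

56.07 K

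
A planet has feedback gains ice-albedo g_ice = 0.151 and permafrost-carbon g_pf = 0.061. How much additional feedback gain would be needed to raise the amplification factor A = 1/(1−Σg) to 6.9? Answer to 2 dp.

0.64

Current total gain = 0.212.
Target gain for A = 6.9: g* = 1 − 1/6.9 = 0.8551.
Additional gain needed = 0.8551 − 0.212 = 0.64.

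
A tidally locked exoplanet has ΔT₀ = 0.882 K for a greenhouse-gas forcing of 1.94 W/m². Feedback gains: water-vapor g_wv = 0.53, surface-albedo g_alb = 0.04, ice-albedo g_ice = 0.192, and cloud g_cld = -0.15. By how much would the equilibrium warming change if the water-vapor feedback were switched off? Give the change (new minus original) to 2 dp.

-1.31 K

Original: g = 0.612, ΔT = 0.882/(1−0.612) = 2.2732 K.
Without water-vapor: g' = 0.082, ΔT' = 0.882/(1−0.082) = 0.9608 K.
Change = 0.9608 − 2.2732 = -1.31 K.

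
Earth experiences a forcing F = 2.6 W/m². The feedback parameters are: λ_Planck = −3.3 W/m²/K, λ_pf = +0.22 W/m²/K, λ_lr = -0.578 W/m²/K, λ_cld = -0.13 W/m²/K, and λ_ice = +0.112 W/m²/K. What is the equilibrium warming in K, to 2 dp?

Net feedback parameter λ = (−3.3) + (+0.22) + (-0.578) + (-0.13) + (+0.112) = -3.676 W/m²/K.
ΔT = −F/λ = −2.6/(-3.676) = 0.71 K.

0.71 K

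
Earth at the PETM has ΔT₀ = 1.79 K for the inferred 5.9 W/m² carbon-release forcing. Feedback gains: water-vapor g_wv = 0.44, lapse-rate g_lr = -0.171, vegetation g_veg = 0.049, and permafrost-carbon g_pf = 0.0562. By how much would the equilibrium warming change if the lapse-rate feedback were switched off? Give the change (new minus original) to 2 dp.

Original: g = 0.3742, ΔT = 1.79/(1−0.3742) = 2.8603 K.
Without lapse-rate: g' = 0.5452, ΔT' = 1.79/(1−0.5452) = 3.9358 K.
Change = 3.9358 − 2.8603 = 1.08 K.

1.08 K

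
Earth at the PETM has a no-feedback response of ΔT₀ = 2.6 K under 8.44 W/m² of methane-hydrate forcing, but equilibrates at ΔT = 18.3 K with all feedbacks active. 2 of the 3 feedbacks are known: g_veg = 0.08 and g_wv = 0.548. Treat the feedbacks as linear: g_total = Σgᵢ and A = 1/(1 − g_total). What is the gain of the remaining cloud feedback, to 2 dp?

0.23

Amplification A = ΔT/ΔT₀ = 18.3/2.6 = 7.038.
Total gain g = 1 − 1/A = 1 − 1/7.038 = 0.8579.
Known gains sum to 0.08 + 0.548 = 0.628.
g_cld = 0.8579 − 0.628 = 0.23.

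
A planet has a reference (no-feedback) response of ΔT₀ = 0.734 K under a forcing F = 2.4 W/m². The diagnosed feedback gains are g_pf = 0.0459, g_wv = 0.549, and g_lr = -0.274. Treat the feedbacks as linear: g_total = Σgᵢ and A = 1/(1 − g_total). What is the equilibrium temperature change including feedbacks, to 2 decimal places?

1.08 K

Total gain g = 0.0459 + 0.549 − 0.274 = 0.3209.
Amplification A = 1/(1 − 0.3209) = 1.473.
ΔT = 0.734 × 1.473 = 1.08 K.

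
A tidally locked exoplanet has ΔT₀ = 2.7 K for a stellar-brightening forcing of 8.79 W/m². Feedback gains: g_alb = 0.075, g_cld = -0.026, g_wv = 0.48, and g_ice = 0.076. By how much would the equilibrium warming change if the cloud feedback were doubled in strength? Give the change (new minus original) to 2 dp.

-0.42 K

Original: g = 0.605, ΔT = 2.7/(1−0.605) = 6.8354 K.
With doubled cloud: g' = 0.579, ΔT' = 2.7/(1−0.579) = 6.4133 K.
Change = 6.4133 − 6.8354 = -0.42 K.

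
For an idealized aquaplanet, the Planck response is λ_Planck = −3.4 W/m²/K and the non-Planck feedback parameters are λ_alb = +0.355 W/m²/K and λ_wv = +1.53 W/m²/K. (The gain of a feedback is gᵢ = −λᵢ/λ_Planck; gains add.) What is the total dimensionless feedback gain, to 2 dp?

0.55

Convert to gains: g_alb = 0.355/3.4 = 0.1044; g_wv = 1.53/3.4 = 0.45.
Total gain g = 0.5544.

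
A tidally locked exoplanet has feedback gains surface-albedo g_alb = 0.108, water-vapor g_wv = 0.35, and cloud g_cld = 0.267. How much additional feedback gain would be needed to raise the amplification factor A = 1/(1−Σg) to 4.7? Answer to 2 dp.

0.06

Current total gain = 0.725.
Target gain for A = 4.7: g* = 1 − 1/4.7 = 0.7872.
Additional gain needed = 0.7872 − 0.725 = 0.06.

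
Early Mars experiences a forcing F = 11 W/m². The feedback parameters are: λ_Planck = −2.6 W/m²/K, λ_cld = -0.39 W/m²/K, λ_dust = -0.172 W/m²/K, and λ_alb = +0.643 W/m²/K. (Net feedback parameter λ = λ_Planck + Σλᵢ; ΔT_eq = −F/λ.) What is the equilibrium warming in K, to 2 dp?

Net feedback parameter λ = (−2.6) + (-0.39) + (-0.172) + (+0.643) = -2.519 W/m²/K.
ΔT = −F/λ = −11/(-2.519) = 4.37 K.

4.37 K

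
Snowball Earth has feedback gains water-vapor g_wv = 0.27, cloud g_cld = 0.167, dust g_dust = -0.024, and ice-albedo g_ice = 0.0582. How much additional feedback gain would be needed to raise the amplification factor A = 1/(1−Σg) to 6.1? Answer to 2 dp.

Current total gain = 0.4712.
Target gain for A = 6.1: g* = 1 − 1/6.1 = 0.8361.
Additional gain needed = 0.8361 − 0.4712 = 0.36.

0.36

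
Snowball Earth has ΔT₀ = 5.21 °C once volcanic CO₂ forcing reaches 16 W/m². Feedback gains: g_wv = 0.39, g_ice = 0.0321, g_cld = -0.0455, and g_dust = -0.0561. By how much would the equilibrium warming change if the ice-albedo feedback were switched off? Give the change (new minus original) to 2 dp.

-0.35 °C

Original: g = 0.3205, ΔT = 5.21/(1−0.3205) = 7.6674 °C.
Without ice-albedo: g' = 0.2884, ΔT' = 5.21/(1−0.2884) = 7.3215 °C.
Change = 7.3215 − 7.6674 = -0.35 °C.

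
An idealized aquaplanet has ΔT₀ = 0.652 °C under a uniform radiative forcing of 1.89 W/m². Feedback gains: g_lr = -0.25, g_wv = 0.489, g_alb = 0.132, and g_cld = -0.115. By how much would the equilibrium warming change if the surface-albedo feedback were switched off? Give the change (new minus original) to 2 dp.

Original: g = 0.256, ΔT = 0.652/(1−0.256) = 0.8763 °C.
Without surface-albedo: g' = 0.124, ΔT' = 0.652/(1−0.124) = 0.7443 °C.
Change = 0.7443 − 0.8763 = -0.13 °C.

-0.13 °C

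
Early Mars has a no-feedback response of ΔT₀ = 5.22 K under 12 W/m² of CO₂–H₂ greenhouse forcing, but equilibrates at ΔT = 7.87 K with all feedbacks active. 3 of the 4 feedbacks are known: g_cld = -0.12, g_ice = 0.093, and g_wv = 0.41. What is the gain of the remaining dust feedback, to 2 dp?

-0.05

Amplification A = ΔT/ΔT₀ = 7.87/5.22 = 1.508.
Total gain g = 1 − 1/A = 1 − 1/1.508 = 0.3369.
Known gains sum to -0.12 + 0.093 + 0.41 = 0.383.
g_dust = 0.3369 − 0.383 = -0.05.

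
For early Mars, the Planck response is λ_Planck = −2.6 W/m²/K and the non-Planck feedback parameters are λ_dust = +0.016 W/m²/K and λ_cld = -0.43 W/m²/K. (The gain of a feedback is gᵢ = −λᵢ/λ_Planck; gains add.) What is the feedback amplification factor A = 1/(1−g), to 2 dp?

0.86

Convert to gains: g_dust = 0.016/2.6 = 0.006154; g_cld = -0.43/2.6 = -0.1654.
Total gain g = -0.159246.
A = 1/(1 + 0.159246) = 0.86.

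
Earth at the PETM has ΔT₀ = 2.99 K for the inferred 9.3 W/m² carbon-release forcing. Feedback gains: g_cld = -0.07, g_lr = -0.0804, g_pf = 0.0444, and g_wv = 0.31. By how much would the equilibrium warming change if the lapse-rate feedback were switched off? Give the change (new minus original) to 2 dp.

Original: g = 0.204, ΔT = 2.99/(1−0.204) = 3.7563 K.
Without lapse-rate: g' = 0.2844, ΔT' = 2.99/(1−0.2844) = 4.1783 K.
Change = 4.1783 − 3.7563 = 0.42 K.

0.42 K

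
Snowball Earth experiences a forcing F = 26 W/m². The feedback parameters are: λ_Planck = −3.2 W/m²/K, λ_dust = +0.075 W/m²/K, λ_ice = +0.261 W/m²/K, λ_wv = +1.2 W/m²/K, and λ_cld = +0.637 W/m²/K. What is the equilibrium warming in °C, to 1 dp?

25.3 °C

Net feedback parameter λ = (−3.2) + (+0.075) + (+0.261) + (+1.2) + (+0.637) = -1.027 W/m²/K.
ΔT = −F/λ = −26/(-1.027) = 25.3 °C.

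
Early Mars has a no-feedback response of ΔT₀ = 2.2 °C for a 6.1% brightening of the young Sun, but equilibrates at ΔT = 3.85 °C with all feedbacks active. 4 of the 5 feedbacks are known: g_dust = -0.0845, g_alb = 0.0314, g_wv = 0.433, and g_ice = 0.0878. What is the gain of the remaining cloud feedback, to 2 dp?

Amplification A = ΔT/ΔT₀ = 3.85/2.2 = 1.75.
Total gain g = 1 − 1/A = 1 − 1/1.75 = 0.4286.
Known gains sum to -0.0845 + 0.0314 + 0.433 + 0.0878 = 0.4677.
g_cld = 0.4286 − 0.4677 = -0.04.

-0.04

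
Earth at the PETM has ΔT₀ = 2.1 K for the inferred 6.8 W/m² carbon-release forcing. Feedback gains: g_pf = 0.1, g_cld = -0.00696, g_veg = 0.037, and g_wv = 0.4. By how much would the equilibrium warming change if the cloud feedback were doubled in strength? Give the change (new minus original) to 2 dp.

Original: g = 0.53004, ΔT = 2.1/(1−0.53004) = 4.4685 K.
With doubled cloud: g' = 0.52308, ΔT' = 2.1/(1−0.52308) = 4.4033 K.
Change = 4.4033 − 4.4685 = -0.07 K.

-0.07 K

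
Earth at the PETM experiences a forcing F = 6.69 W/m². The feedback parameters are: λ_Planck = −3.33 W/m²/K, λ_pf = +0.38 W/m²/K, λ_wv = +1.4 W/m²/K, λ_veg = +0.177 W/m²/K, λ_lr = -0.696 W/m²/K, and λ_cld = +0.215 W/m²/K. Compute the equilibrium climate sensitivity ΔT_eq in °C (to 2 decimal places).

3.61 °C

Net feedback parameter λ = (−3.33) + (+0.38) + (+1.4) + (+0.177) + (-0.696) + (+0.215) = -1.854 W/m²/K.
ΔT = −F/λ = −6.69/(-1.854) = 3.61 °C.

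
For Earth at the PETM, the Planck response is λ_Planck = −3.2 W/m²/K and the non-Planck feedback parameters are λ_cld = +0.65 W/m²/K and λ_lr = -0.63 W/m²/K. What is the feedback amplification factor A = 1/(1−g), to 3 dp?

1.006

Convert to gains: g_cld = 0.65/3.2 = 0.2031; g_lr = -0.63/3.2 = -0.1969.
Total gain g = 0.0062.
A = 1/(1 − 0.0062) = 1.006.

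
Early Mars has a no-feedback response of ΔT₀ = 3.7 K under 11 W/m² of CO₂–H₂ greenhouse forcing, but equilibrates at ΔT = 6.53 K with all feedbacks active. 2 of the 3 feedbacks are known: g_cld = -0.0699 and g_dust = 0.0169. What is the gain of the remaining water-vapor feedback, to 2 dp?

0.49

Amplification A = ΔT/ΔT₀ = 6.53/3.7 = 1.765.
Total gain g = 1 − 1/A = 1 − 1/1.765 = 0.4334.
Known gains sum to -0.0699 + 0.0169 = -0.053.
g_wv = 0.4334 + 0.053 = 0.49.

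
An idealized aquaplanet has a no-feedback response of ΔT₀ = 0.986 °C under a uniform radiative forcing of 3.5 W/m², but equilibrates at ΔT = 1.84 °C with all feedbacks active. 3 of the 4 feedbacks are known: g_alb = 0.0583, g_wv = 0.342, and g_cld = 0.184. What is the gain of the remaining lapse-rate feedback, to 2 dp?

Amplification A = ΔT/ΔT₀ = 1.84/0.986 = 1.866.
Total gain g = 1 − 1/A = 1 − 1/1.866 = 0.4641.
Known gains sum to 0.0583 + 0.342 + 0.184 = 0.5843.
g_lr = 0.4641 − 0.5843 = -0.12.

-0.12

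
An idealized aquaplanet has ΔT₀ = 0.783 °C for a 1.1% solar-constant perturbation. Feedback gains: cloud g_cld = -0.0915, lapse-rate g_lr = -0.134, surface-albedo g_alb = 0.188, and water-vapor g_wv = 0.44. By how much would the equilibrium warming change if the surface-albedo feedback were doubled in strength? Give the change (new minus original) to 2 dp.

Original: g = 0.4025, ΔT = 0.783/(1−0.4025) = 1.3105 °C.
With doubled surface-albedo: g' = 0.5905, ΔT' = 0.783/(1−0.5905) = 1.9121 °C.
Change = 1.9121 − 1.3105 = 0.60 °C.

0.60 °C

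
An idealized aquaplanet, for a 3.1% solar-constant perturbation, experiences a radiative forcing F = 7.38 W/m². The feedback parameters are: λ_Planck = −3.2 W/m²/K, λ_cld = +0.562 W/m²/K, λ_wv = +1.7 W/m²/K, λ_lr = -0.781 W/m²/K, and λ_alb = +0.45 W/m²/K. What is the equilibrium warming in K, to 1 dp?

Net feedback parameter λ = (−3.2) + (+0.562) + (+1.7) + (-0.781) + (+0.45) = -1.269 W/m²/K.
ΔT = −F/λ = −7.38/(-1.269) = 5.8 K.

5.8 K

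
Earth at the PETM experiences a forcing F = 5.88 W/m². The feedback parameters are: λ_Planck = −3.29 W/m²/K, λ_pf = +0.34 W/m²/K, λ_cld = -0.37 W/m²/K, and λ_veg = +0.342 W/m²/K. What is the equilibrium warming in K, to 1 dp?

Net feedback parameter λ = (−3.29) + (+0.34) + (-0.37) + (+0.342) = -2.978 W/m²/K.
ΔT = −F/λ = −5.88/(-2.978) = 2.0 K.

2.0 K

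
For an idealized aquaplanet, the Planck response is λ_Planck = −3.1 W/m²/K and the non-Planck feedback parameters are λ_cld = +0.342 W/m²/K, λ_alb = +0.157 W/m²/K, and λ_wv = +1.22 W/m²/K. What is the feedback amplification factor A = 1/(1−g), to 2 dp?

Convert to gains: g_cld = 0.342/3.1 = 0.1103; g_alb = 0.157/3.1 = 0.05065; g_wv = 1.22/3.1 = 0.3935.
Total gain g = 0.55445.
A = 1/(1 − 0.55445) = 2.24.

2.24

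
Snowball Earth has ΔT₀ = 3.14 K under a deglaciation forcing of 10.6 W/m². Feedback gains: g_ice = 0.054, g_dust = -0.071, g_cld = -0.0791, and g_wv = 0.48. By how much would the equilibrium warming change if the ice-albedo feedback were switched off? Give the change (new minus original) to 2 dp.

Original: g = 0.3839, ΔT = 3.14/(1−0.3839) = 5.0966 K.
Without ice-albedo: g' = 0.3299, ΔT' = 3.14/(1−0.3299) = 4.6859 K.
Change = 4.6859 − 5.0966 = -0.41 K.

-0.41 K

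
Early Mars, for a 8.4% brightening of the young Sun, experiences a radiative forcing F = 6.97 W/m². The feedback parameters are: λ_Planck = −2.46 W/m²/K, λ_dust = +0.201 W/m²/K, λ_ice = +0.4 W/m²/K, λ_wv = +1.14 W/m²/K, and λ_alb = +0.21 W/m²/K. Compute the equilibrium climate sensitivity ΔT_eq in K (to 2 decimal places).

13.69 K

Net feedback parameter λ = (−2.46) + (+0.201) + (+0.4) + (+1.14) + (+0.21) = -0.509 W/m²/K.
ΔT = −F/λ = −6.97/(-0.509) = 13.69 K.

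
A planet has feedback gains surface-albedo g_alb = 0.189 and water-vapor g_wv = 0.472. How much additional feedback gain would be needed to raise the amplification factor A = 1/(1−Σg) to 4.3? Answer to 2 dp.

Current total gain = 0.661.
Target gain for A = 4.3: g* = 1 − 1/4.3 = 0.7674.
Additional gain needed = 0.7674 − 0.661 = 0.11.

0.11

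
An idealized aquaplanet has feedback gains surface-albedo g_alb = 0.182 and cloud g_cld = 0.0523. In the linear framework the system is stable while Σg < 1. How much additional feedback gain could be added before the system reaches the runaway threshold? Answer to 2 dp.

Current total gain = 0.182 + 0.0523 = 0.2343.
Margin to runaway = 1 − 0.2343 = 0.77.

0.77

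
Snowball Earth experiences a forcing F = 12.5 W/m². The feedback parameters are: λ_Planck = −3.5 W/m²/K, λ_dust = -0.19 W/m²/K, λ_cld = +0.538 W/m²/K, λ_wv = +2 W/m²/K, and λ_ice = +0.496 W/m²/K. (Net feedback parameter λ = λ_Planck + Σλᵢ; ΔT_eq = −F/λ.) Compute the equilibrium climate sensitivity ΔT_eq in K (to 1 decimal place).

Net feedback parameter λ = (−3.5) + (-0.19) + (+0.538) + (+2) + (+0.496) = -0.656 W/m²/K.
ΔT = −F/λ = −12.5/(-0.656) = 19.1 K.

19.1 K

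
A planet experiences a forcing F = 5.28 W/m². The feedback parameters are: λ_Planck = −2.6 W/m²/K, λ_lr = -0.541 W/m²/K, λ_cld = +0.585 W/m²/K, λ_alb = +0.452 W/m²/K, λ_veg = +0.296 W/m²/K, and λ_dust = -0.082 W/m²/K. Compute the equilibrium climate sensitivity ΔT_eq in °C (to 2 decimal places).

2.79 °C

Net feedback parameter λ = (−2.6) + (-0.541) + (+0.585) + (+0.452) + (+0.296) + (-0.082) = -1.89 W/m²/K.
ΔT = −F/λ = −5.28/(-1.89) = 2.79 °C.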